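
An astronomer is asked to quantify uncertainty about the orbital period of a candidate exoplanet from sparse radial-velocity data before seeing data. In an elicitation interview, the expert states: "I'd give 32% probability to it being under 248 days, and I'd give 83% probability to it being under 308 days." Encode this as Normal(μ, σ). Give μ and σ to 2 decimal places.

μ = 267.74, σ = 42.20

The p-quantile of Normal(μ,σ) is μ + z_p·σ, with z_{0.32} = -0.4677 and z_{0.83} = 0.9542.
Eliminate σ: μ = (z₂·x₁ − z₁·x₂)/(z₂ − z₁) = (0.9542·248 − (-0.4677)·308)/1.422 = 267.74.
Then σ = (x₂ − x₁)/(z₂ − z₁) = (308 − 248)/1.422 = 42.20.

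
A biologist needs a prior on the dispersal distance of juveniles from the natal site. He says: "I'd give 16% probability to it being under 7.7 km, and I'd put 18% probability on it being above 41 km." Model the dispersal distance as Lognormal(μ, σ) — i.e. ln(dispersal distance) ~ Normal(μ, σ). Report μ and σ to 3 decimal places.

μ ≈ 2.912, σ ≈ 0.876

If T ~ Lognormal(μ,σ) then ln T ~ Normal(μ,σ), so the p-quantile of ln T is μ + z_p·σ.
ln(7.7) = 2.041 and ln(41) = 3.714; z_{0.16} = -0.9945, z_{0.82} = 0.9154.
σ = (3.714 − 2.041)/(0.9154 − (-0.9945)) = 0.876.
μ = 2.041 − (-0.9945)·0.876 = 2.912.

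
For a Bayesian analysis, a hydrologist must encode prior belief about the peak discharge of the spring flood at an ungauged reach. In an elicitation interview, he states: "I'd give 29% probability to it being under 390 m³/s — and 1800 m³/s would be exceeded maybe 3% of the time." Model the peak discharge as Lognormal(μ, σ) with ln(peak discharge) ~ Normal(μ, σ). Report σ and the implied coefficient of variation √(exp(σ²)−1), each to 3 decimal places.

σ ≈ 0.628, CV ≈ 0.696

If T ~ Lognormal(μ,σ) then ln T ~ Normal(μ,σ), so the p-quantile of ln T is μ + z_p·σ.
ln(390) = 5.966 and ln(1800) = 7.496; z_{0.29} = -0.5534, z_{0.97} = 1.881.
σ = (7.496 − 5.966)/(1.881 − (-0.5534)) = 0.628.
μ = 5.966 − (-0.5534)·0.628 = 6.314.
CV = √(exp(σ²)−1) = √(exp(0.3948)−1) = 0.696.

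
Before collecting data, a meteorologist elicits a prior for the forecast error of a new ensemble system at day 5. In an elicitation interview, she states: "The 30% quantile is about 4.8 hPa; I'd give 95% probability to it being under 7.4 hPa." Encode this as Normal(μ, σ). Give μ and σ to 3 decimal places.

For Normal(μ,σ), the p-quantile is μ + z_p·σ. Here z_{0.3} = -0.5244, z_{0.95} = 1.645.
So 4.8 = μ − 0.5244σ and 7.4 = μ + 1.645σ.
Subtracting: σ = (7.4 − 4.8)/(1.645 − (-0.5244)) = 1.199.
Then μ = 4.8 − (-0.5244)·1.199 = 5.429.

μ = 5.429, σ = 1.199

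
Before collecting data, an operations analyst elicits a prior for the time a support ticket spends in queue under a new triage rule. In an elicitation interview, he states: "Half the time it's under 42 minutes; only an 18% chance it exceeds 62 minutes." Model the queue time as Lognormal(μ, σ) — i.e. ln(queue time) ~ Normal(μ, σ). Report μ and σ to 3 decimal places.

If T ~ Lognormal(μ,σ) then ln T ~ Normal(μ,σ), so the p-quantile of ln T is μ + z_p·σ.
ln(42) = 3.738 and ln(62) = 4.127; z_{0.5} = 0, z_{0.82} = 0.9154.
σ = (4.127 − 3.738)/(0.9154 − (0)) = 0.425.
μ = 3.738 − (0)·0.425 = 3.738.

μ ≈ 3.738, σ ≈ 0.425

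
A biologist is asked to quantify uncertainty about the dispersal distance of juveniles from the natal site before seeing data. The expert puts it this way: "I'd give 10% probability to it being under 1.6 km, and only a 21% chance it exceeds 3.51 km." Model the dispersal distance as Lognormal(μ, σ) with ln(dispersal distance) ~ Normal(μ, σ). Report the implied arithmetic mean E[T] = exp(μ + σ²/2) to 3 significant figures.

E[T] ≈ 2.78 km

If T ~ Lognormal(μ,σ) then ln T ~ Normal(μ,σ), so the p-quantile of ln T is μ + z_p·σ.
ln(1.6) = 0.47 and ln(3.51) = 1.256; z_{0.1} = -1.282, z_{0.79} = 0.8064.
σ = (1.256 − 0.47)/(0.8064 − (-1.282)) = 0.376.
μ = 0.47 − (-1.282)·0.376 = 0.952.
E[T] = exp(μ + σ²/2) = exp(0.952 + 0.0708) = 2.78 km.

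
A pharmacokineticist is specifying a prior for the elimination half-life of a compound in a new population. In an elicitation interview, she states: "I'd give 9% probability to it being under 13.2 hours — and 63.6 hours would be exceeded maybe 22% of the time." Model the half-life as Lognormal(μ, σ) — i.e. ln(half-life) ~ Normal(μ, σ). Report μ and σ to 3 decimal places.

μ ≈ 3.578, σ ≈ 0.744

If T ~ Lognormal(μ,σ) then ln T ~ Normal(μ,σ), so the p-quantile of ln T is μ + z_p·σ.
ln(13.2) = 2.58 and ln(63.6) = 4.153; z_{0.09} = -1.341, z_{0.78} = 0.7722.
σ = (4.153 − 2.58)/(0.7722 − (-1.341)) = 0.744.
μ = 2.58 − (-1.341)·0.744 = 3.578.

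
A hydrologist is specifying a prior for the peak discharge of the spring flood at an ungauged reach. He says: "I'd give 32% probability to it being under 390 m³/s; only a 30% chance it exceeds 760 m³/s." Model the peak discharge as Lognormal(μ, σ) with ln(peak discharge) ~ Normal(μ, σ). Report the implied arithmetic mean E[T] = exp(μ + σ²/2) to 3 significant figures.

E[T] ≈ 670 m³/s

If T ~ Lognormal(μ,σ) then ln T ~ Normal(μ,σ), so the p-quantile of ln T is μ + z_p·σ.
ln(390) = 5.966 and ln(760) = 6.633; z_{0.32} = -0.4677, z_{0.7} = 0.5244.
σ = (6.633 − 5.966)/(0.5244 − (-0.4677)) = 0.672.
μ = 5.966 − (-0.4677)·0.672 = 6.281.
E[T] = exp(μ + σ²/2) = exp(6.281 + 0.2261) = 670 m³/s.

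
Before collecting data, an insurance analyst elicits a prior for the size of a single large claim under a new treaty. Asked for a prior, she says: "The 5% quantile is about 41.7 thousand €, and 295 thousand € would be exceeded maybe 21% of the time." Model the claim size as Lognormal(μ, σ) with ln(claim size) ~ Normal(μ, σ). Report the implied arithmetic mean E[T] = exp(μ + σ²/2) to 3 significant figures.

E[T] ≈ 213 thousand €

If T ~ Lognormal(μ,σ) then ln T ~ Normal(μ,σ), so the p-quantile of ln T is μ + z_p·σ.
ln(41.7) = 3.731 and ln(295) = 5.687; z_{0.05} = -1.645, z_{0.79} = 0.8064.
σ = (5.687 − 3.731)/(0.8064 − (-1.645)) = 0.798.
μ = 3.731 − (-1.645)·0.798 = 5.043.
E[T] = exp(μ + σ²/2) = exp(5.043 + 0.3185) = 213 thousand €.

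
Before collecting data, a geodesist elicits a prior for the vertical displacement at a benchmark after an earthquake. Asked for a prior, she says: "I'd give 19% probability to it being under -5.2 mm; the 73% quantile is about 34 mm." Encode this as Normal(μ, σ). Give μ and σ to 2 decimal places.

The p-quantile of Normal(μ,σ) is μ + z_p·σ, with z_{0.19} = -0.8779 and z_{0.73} = 0.6128.
Eliminate σ: μ = (z₂·x₁ − z₁·x₂)/(z₂ − z₁) = (0.6128·-5.2 − (-0.8779)·34)/1.491 = 17.89.
Then σ = (x₂ − x₁)/(z₂ − z₁) = (34 − -5.2)/1.491 = 26.30.

μ = 17.89, σ = 26.30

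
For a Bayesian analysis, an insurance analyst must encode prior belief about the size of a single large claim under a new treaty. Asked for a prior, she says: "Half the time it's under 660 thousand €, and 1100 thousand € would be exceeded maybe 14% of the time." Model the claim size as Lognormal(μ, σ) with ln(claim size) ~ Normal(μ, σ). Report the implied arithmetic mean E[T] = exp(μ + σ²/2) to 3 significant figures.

If T ~ Lognormal(μ,σ) then ln T ~ Normal(μ,σ), so the p-quantile of ln T is μ + z_p·σ.
ln(660) = 6.492 and ln(1100) = 7.003; z_{0.5} = 0, z_{0.86} = 1.08.
σ = (7.003 − 6.492)/(1.08 − (0)) = 0.473.
μ = 6.492 − (0)·0.473 = 6.492.
E[T] = exp(μ + σ²/2) = exp(6.492 + 0.1118) = 738 thousand €.

E[T] ≈ 738 thousand €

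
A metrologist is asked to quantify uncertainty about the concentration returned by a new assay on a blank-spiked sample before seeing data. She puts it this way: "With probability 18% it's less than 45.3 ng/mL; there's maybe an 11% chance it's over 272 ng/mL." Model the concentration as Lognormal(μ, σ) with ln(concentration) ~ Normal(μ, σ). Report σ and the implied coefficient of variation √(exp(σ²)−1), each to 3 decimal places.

If T ~ Lognormal(μ,σ) then ln T ~ Normal(μ,σ), so the p-quantile of ln T is μ + z_p·σ.
ln(45.3) = 3.813 and ln(272) = 5.606; z_{0.18} = -0.9154, z_{0.89} = 1.227.
σ = (5.606 − 3.813)/(1.227 − (-0.9154)) = 0.837.
μ = 3.813 − (-0.9154)·0.837 = 4.579.
CV = √(exp(σ²)−1) = √(exp(0.7004)−1) = 1.007.

σ ≈ 0.837, CV ≈ 1.007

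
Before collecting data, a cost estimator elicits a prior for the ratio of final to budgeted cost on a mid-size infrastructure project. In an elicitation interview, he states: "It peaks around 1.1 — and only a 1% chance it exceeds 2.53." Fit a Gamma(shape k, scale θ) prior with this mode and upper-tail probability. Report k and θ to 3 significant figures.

Gamma(k,θ) with k>1 has mode (k−1)θ, so θ = 1.1/(k−1).
Need P(X < 2.53) = 0.99 with θ tied to k this way. Start at k = 2, θ = 1.1: P(X<2.53) ≈ 0.669.
Too low — raise k to concentrate. Iterating converges to k ≈ 7.89.
Then θ = 1.1/(7.89−1) ≈ 0.16.

k ≈ 7.89, θ ≈ 0.16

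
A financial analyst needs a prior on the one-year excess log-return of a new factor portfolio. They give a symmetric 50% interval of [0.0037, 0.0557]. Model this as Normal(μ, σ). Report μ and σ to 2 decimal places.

A symmetric 50% interval runs μ ± z·σ with z = 0.6745.
Half-width = 0.026, so σ = 0.026/0.6745 = 0.04.
μ is the interval midpoint, 0.03.

μ = 0.03, σ = 0.04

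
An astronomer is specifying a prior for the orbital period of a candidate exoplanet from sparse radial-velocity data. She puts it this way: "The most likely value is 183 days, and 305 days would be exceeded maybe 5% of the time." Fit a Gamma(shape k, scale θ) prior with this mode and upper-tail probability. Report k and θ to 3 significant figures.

k ≈ 11.7, θ ≈ 17.1

Gamma(k,θ) with k>1 has mode (k−1)θ, so θ = 183/(k−1).
Need P(X < 305) = 0.95 with θ tied to k this way. Start at k = 2, θ = 183: P(X<305) ≈ 0.496.
Too low — raise k to concentrate. Iterating converges to k ≈ 11.7.
Then θ = 183/(11.7−1) ≈ 17.1.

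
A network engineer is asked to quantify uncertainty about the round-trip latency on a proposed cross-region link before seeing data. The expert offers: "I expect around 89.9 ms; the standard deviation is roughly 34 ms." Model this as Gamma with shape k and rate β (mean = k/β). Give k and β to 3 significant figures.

For Gamma(k, rate β): mean = k/β, variance = k/β², so CV = 1/√k.
CV = SD/mean = 34/89.9 = 0.3782, hence k = 1/CV² = 6.99.
Then β = k/mean = 6.99/89.9 = 0.0778.

k ≈ 6.99, β ≈ 0.0778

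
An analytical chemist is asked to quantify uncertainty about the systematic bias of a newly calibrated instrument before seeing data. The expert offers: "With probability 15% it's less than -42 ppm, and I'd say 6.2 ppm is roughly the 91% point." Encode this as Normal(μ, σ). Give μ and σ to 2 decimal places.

μ = -20.99, σ = 20.28

For Normal(μ,σ), the p-quantile is μ + z_p·σ. Here z_{0.15} = -1.036, z_{0.91} = 1.341.
So -42 = μ − 1.036σ and 6.2 = μ + 1.341σ.
Subtracting: σ = (6.2 − -42)/(1.341 − (-1.036)) = 20.28.
Then μ = -42 − (-1.036)·20.28 = -20.99.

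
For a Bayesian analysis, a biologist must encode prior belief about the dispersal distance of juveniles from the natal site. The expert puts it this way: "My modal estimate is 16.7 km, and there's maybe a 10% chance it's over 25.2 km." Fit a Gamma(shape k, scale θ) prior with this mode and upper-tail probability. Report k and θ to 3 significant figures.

Gamma(k,θ) with k>1 has mode (k−1)θ, so θ = 16.7/(k−1).
Need P(X < 25.2) = 0.9 with θ tied to k this way. Start at k = 2, θ = 16.7: P(X<25.2) ≈ 0.445.
Too low — raise k to concentrate. Iterating converges to k ≈ 12.
Then θ = 16.7/(12−1) ≈ 1.52.

k ≈ 12, θ ≈ 1.52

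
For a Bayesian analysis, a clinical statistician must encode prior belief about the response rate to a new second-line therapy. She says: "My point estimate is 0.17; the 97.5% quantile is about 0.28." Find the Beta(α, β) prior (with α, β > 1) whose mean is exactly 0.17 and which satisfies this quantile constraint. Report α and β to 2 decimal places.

α ≈ 9.17, β ≈ 44.77

With mean 0.17 fixed, write α = 0.17s, β = 0.83s where s = α+β.
Need P(θ < 0.28) = 0.975 under Beta(0.17s, 0.83s). Normal approximation: (q−m)/√(m(1−m)/s) ≈ z_{0.975} = 1.96, so s ≈ 0.17·0.83·(1.96)²/(0.28−0.17)² = 44.8.
At s = 44.8: P(θ<0.28) ≈ 0.964. Adjusting to match 0.975 gives s ≈ 53.94.
So α = 0.17·53.94 ≈ 9.17, β = 0.83·53.94 ≈ 44.77.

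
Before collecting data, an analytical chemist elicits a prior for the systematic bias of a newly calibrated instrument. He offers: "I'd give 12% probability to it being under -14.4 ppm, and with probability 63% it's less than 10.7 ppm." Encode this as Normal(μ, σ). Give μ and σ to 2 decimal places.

μ = 5.17, σ = 16.66

The p-quantile of Normal(μ,σ) is μ + z_p·σ, with z_{0.12} = -1.175 and z_{0.63} = 0.3319.
Eliminate σ: μ = (z₂·x₁ − z₁·x₂)/(z₂ − z₁) = (0.3319·-14.4 − (-1.175)·10.7)/1.507 = 5.17.
Then σ = (x₂ − x₁)/(z₂ − z₁) = (10.7 − -14.4)/1.507 = 16.66.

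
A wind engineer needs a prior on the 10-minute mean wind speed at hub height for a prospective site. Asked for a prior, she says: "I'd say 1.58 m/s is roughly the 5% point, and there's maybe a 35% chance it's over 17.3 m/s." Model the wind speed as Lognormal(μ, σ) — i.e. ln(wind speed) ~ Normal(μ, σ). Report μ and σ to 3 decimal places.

If T ~ Lognormal(μ,σ) then ln T ~ Normal(μ,σ), so the p-quantile of ln T is μ + z_p·σ.
ln(1.58) = 0.4574 and ln(17.3) = 2.851; z_{0.05} = -1.645, z_{0.65} = 0.3853.
σ = (2.851 − 0.4574)/(0.3853 − (-1.645)) = 1.179.
μ = 0.4574 − (-1.645)·1.179 = 2.396.

μ ≈ 2.396, σ ≈ 1.179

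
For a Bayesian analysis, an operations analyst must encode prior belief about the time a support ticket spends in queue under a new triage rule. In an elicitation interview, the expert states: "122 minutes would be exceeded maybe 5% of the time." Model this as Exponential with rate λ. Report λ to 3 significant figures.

P(T > 122.0) = e^(−λ·122.0) = 0.05, so λ = −ln(0.05)/122.0 = 0.0246.

λ ≈ 0.0246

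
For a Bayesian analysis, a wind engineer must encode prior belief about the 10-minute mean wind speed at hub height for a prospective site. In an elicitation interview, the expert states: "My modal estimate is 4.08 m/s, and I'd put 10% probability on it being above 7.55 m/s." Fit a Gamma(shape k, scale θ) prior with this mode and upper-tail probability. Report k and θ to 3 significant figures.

k ≈ 6.04, θ ≈ 0.81

Gamma(k,θ) with k>1 has mode (k−1)θ, so θ = 4.08/(k−1).
Need P(X < 7.55) = 0.9 with θ tied to k this way. Start at k = 2, θ = 4.08: P(X<7.55) ≈ 0.552.
Too low — raise k to concentrate. Iterating converges to k ≈ 6.04.
Then θ = 4.08/(6.04−1) ≈ 0.81.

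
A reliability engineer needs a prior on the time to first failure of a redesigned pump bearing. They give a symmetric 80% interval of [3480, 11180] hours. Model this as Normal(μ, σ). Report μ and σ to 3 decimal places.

μ = 7330.000, σ = 3004.171

A symmetric 80% interval runs μ ± z·σ with z = 1.282.
Half-width = 3850, so σ = 3850/1.282 = 3004.171.
μ is the interval midpoint, 7330.000.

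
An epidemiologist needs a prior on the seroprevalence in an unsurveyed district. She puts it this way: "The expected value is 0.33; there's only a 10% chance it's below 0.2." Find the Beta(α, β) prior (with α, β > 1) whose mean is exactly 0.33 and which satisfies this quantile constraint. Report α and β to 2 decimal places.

With mean 0.33 fixed, write α = 0.33s, β = 0.67s where s = α+β.
Need P(θ < 0.2) = 0.1 under Beta(0.33s, 0.67s). Normal approximation: (q−m)/√(m(1−m)/s) ≈ z_{0.1} = -1.28, so s ≈ 0.33·0.67·(-1.28)²/(0.2−0.33)² = 21.5.
At s = 21.5: P(θ<0.2) ≈ 0.090. Adjusting to match 0.1 gives s ≈ 19.73.
So α = 0.33·19.73 ≈ 6.51, β = 0.67·19.73 ≈ 13.22.

α ≈ 6.51, β ≈ 13.22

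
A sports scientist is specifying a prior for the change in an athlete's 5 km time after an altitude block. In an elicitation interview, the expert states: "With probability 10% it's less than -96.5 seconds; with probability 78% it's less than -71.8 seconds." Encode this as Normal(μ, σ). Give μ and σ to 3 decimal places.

μ = -81.087, σ = 12.027

For Normal(μ,σ), the p-quantile is μ + z_p·σ. Here z_{0.1} = -1.282, z_{0.78} = 0.7722.
So -96.5 = μ − 1.282σ and -71.8 = μ + 0.7722σ.
Subtracting: σ = (-71.8 − -96.5)/(0.7722 − (-1.282)) = 12.027.
Then μ = -96.5 − (-1.282)·12.027 = -81.087.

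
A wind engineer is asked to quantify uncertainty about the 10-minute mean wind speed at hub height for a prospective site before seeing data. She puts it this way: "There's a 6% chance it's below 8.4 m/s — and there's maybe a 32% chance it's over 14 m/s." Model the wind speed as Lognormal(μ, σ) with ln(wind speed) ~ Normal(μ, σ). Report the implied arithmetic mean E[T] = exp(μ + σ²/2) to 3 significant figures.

If T ~ Lognormal(μ,σ) then ln T ~ Normal(μ,σ), so the p-quantile of ln T is μ + z_p·σ.
ln(8.4) = 2.128 and ln(14) = 2.639; z_{0.06} = -1.555, z_{0.68} = 0.4677.
σ = (2.639 − 2.128)/(0.4677 − (-1.555)) = 0.253.
μ = 2.128 − (-1.555)·0.253 = 2.521.
E[T] = exp(μ + σ²/2) = exp(2.521 + 0.0319) = 12.8 m/s.

E[T] ≈ 12.8 m/s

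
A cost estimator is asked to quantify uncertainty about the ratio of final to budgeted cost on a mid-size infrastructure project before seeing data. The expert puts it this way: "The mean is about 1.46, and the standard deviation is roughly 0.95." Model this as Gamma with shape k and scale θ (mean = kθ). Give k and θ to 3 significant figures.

k ≈ 2.36, θ ≈ 0.618

For Gamma(k, scale θ): mean = kθ, variance = kθ², so CV = 1/√k.
CV = SD/mean = 0.95/1.46 = 0.6507, hence k = 1/CV² = 2.36.
Then θ = mean/k = 1.46/2.36 = 0.618.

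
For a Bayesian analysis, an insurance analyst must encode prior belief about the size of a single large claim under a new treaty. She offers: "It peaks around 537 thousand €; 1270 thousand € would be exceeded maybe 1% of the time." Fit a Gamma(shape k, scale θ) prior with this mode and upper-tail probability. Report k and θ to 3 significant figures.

Gamma(k,θ) with k>1 has mode (k−1)θ, so θ = 537/(k−1).
Need P(X < 1270) = 0.99 with θ tied to k this way. Start at k = 2, θ = 537: P(X<1270) ≈ 0.684.
Too low — raise k to concentrate. Iterating converges to k ≈ 7.41.
Then θ = 537/(7.41−1) ≈ 83.8.

k ≈ 7.41, θ ≈ 83.8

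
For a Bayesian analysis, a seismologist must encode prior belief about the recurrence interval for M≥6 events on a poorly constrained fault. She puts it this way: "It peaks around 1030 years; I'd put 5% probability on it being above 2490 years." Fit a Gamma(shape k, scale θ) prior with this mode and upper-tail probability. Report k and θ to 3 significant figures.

k ≈ 4.5, θ ≈ 294

Gamma(k,θ) with k>1 has mode (k−1)θ, so θ = 1030/(k−1).
Need P(X < 2490) = 0.95 with θ tied to k this way. Start at k = 2, θ = 1030: P(X<2490) ≈ 0.695.
Too low — raise k to concentrate. Iterating converges to k ≈ 4.5.
Then θ = 1030/(4.5−1) ≈ 294.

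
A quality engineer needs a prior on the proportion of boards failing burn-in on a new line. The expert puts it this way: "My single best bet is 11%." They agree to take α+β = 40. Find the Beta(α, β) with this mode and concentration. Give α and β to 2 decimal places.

For α,β > 1 the Beta mode is (α−1)/(α+β−2). With α+β = 40, the mode is (α−1)/38.
Set (α−1)/38 = 0.11 → α = 1 + 0.11·38 = 5.18.
β = 40 − α = 34.82.

α = 5.18, β = 34.82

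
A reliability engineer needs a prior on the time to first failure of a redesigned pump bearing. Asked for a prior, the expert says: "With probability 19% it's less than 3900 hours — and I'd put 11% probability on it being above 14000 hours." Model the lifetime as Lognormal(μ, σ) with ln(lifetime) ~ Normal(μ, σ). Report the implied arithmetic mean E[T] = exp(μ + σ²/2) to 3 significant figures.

E[T] ≈ 7990 hours

If T ~ Lognormal(μ,σ) then ln T ~ Normal(μ,σ), so the p-quantile of ln T is μ + z_p·σ.
ln(3900) = 8.269 and ln(14000) = 9.547; z_{0.19} = -0.8779, z_{0.89} = 1.227.
σ = (9.547 − 8.269)/(1.227 − (-0.8779)) = 0.607.
μ = 8.269 − (-0.8779)·0.607 = 8.802.
E[T] = exp(μ + σ²/2) = exp(8.802 + 0.1844) = 7990 hours.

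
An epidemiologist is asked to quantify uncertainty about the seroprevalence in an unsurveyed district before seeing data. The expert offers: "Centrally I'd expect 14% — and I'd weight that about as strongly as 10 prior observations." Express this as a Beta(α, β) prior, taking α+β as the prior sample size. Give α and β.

Under the effective-sample-size interpretation, Beta(α, β) has prior mean α/(α+β) and prior sample size α+β.
So α+β = 10 and α/(α+β) = 0.14, giving α = 0.14·10 = 1.4 and β = 10 − 1.4 = 8.6.

α = 1.4, β = 8.6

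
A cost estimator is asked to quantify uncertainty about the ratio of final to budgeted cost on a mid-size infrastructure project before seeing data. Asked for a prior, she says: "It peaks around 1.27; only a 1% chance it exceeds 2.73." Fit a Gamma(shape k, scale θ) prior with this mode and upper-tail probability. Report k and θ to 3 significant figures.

Gamma(k,θ) with k>1 has mode (k−1)θ, so θ = 1.27/(k−1).
Need P(X < 2.73) = 0.99 with θ tied to k this way. Start at k = 2, θ = 1.27: P(X<2.73) ≈ 0.633.
Too low — raise k to concentrate. Iterating converges to k ≈ 9.27.
Then θ = 1.27/(9.27−1) ≈ 0.154.

k ≈ 9.27, θ ≈ 0.154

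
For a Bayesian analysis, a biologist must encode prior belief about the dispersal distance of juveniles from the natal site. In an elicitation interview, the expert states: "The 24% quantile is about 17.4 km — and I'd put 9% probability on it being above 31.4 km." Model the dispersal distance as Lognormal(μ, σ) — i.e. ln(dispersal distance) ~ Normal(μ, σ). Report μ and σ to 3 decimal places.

If T ~ Lognormal(μ,σ) then ln T ~ Normal(μ,σ), so the p-quantile of ln T is μ + z_p·σ.
ln(17.4) = 2.856 and ln(31.4) = 3.447; z_{0.24} = -0.7063, z_{0.91} = 1.341.
σ = (3.447 − 2.856)/(1.341 − (-0.7063)) = 0.288.
μ = 2.856 − (-0.7063)·0.288 = 3.060.

μ ≈ 3.060, σ ≈ 0.288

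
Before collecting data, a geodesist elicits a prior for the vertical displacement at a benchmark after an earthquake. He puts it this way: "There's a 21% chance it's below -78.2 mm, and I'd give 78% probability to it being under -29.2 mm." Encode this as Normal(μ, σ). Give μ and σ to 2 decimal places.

μ = -53.17, σ = 31.04

The p-quantile of Normal(μ,σ) is μ + z_p·σ, with z_{0.21} = -0.8064 and z_{0.78} = 0.7722.
Eliminate σ: μ = (z₂·x₁ − z₁·x₂)/(z₂ − z₁) = (0.7722·-78.2 − (-0.8064)·-29.2)/1.579 = -53.17.
Then σ = (x₂ − x₁)/(z₂ − z₁) = (-29.2 − -78.2)/1.579 = 31.04.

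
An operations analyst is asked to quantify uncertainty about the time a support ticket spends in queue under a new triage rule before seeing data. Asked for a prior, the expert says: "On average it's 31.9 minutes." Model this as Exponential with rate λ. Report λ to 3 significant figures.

λ ≈ 0.0313

Exponential mean = 1/λ, so λ = 1/31.9 = 0.0313.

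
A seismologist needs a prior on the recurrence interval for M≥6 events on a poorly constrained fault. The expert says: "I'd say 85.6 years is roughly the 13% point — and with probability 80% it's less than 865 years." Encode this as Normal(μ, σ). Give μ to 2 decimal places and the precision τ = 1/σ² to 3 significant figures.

The p-quantile of Normal(μ,σ) is μ + z_p·σ, with z_{0.13} = -1.126 and z_{0.8} = 0.8416.
Eliminate σ: μ = (z₂·x₁ − z₁·x₂)/(z₂ − z₁) = (0.8416·85.6 − (-1.126)·865)/1.968 = 531.69.
Then σ = (x₂ − x₁)/(z₂ − z₁) = (865 − 85.6)/1.968 = 396.03.
Precision τ = 1/σ² = 1/396² = 6.38e-06.

μ = 531.69, τ = 6.38e-06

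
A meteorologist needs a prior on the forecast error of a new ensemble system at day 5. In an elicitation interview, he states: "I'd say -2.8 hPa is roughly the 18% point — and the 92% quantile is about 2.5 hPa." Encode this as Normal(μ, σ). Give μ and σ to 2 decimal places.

μ = -0.71, σ = 2.28

For Normal(μ,σ), the p-quantile is μ + z_p·σ. Here z_{0.18} = -0.9154, z_{0.92} = 1.405.
So -2.8 = μ − 0.9154σ and 2.5 = μ + 1.405σ.
Subtracting: σ = (2.5 − -2.8)/(1.405 − (-0.9154)) = 2.28.
Then μ = -2.8 − (-0.9154)·2.28 = -0.71.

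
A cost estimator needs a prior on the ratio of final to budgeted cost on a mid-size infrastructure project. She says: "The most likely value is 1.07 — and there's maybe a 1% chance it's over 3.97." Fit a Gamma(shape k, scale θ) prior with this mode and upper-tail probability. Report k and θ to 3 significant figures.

k ≈ 3.48, θ ≈ 0.431

Gamma(k,θ) with k>1 has mode (k−1)θ, so θ = 1.07/(k−1).
Need P(X < 3.97) = 0.99 with θ tied to k this way. Start at k = 2, θ = 1.07: P(X<3.97) ≈ 0.885.
Too low — raise k to concentrate. Iterating converges to k ≈ 3.48.
Then θ = 1.07/(3.48−1) ≈ 0.431.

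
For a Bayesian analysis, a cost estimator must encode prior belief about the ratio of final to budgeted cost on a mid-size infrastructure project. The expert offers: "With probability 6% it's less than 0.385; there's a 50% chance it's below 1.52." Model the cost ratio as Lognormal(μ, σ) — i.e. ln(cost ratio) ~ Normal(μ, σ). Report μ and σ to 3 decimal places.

If T ~ Lognormal(μ,σ) then ln T ~ Normal(μ,σ), so the p-quantile of ln T is μ + z_p·σ.
ln(0.385) = -0.9545 and ln(1.52) = 0.4187; z_{0.06} = -1.555, z_{0.5} = 0.
σ = (0.4187 − -0.9545)/(0 − (-1.555)) = 0.883.
μ = -0.9545 − (-1.555)·0.883 = 0.419.

μ ≈ 0.419, σ ≈ 0.883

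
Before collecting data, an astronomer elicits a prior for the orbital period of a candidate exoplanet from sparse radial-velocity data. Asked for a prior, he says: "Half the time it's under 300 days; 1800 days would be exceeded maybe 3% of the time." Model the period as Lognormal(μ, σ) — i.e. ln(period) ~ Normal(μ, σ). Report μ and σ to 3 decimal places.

If T ~ Lognormal(μ,σ) then ln T ~ Normal(μ,σ), so the p-quantile of ln T is μ + z_p·σ.
ln(300) = 5.704 and ln(1800) = 7.496; z_{0.5} = 0, z_{0.97} = 1.881.
σ = (7.496 − 5.704)/(1.881 − (0)) = 0.953.
μ = 5.704 − (0)·0.953 = 5.704.

μ ≈ 5.704, σ ≈ 0.953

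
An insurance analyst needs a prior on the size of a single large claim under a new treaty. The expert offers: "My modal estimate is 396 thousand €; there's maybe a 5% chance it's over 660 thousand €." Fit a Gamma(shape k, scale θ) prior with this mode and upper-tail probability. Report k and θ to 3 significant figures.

k ≈ 11.7, θ ≈ 37

Gamma(k,θ) with k>1 has mode (k−1)θ, so θ = 396/(k−1).
Need P(X < 660) = 0.95 with θ tied to k this way. Start at k = 2, θ = 396: P(X<660) ≈ 0.496.
Too low — raise k to concentrate. Iterating converges to k ≈ 11.7.
Then θ = 396/(11.7−1) ≈ 37.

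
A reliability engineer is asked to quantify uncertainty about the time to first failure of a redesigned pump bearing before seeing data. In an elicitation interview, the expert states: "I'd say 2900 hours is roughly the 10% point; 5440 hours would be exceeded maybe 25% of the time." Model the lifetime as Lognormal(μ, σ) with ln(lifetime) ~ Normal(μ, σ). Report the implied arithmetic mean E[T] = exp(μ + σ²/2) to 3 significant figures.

If T ~ Lognormal(μ,σ) then ln T ~ Normal(μ,σ), so the p-quantile of ln T is μ + z_p·σ.
ln(2900) = 7.972 and ln(5440) = 8.602; z_{0.1} = -1.282, z_{0.75} = 0.6745.
σ = (8.602 − 7.972)/(0.6745 − (-1.282)) = 0.322.
μ = 7.972 − (-1.282)·0.322 = 8.385.
E[T] = exp(μ + σ²/2) = exp(8.385 + 0.0517) = 4610 hours.

E[T] ≈ 4610 hours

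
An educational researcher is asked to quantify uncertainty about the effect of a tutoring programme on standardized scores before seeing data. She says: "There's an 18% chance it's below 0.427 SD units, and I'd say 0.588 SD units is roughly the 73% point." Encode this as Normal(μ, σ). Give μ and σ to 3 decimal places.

For Normal(μ,σ), the p-quantile is μ + z_p·σ. Here z_{0.18} = -0.9154, z_{0.73} = 0.6128.
So 0.427 = μ − 0.9154σ and 0.588 = μ + 0.6128σ.
Subtracting: σ = (0.588 − 0.427)/(0.6128 − (-0.9154)) = 0.105.
Then μ = 0.427 − (-0.9154)·0.105 = 0.523.

μ = 0.523, σ = 0.105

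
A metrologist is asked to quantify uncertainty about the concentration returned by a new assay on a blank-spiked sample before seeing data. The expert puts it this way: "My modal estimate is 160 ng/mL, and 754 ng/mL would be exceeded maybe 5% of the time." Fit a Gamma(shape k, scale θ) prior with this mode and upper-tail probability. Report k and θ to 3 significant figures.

k ≈ 2.01, θ ≈ 158

Gamma(k,θ) with k>1 has mode (k−1)θ, so θ = 160/(k−1).
Need P(X < 754) = 0.95 with θ tied to k this way. Start at k = 2, θ = 160: P(X<754) ≈ 0.949.
Too low — raise k to concentrate. Iterating converges to k ≈ 2.01.
Then θ = 160/(2.01−1) ≈ 158.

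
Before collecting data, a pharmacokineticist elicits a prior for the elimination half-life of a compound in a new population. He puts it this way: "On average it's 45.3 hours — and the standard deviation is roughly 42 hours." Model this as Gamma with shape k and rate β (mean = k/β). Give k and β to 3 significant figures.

k ≈ 1.16, β ≈ 0.0257

For Gamma(k, rate β): mean = k/β, variance = k/β², so CV = 1/√k.
CV = SD/mean = 42/45.3 = 0.9272, hence k = 1/CV² = 1.16.
Then β = k/mean = 1.16/45.3 = 0.0257.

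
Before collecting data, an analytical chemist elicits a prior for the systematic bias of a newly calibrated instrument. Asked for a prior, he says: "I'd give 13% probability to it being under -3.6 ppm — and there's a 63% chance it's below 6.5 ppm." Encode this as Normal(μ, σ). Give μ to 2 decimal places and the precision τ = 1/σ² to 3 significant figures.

μ = 4.20, τ = 0.0208

The p-quantile of Normal(μ,σ) is μ + z_p·σ, with z_{0.13} = -1.126 and z_{0.63} = 0.3319.
Eliminate σ: μ = (z₂·x₁ − z₁·x₂)/(z₂ − z₁) = (0.3319·-3.6 − (-1.126)·6.5)/1.458 = 4.20.
Then σ = (x₂ − x₁)/(z₂ − z₁) = (6.5 − -3.6)/1.458 = 6.93.
Precision τ = 1/σ² = 1/6.926² = 0.0208.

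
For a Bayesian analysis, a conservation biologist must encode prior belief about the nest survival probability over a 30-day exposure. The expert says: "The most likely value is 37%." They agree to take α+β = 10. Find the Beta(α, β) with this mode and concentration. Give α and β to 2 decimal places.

α = 3.96, β = 6.04

For α,β > 1 the Beta mode is (α−1)/(α+β−2). With α+β = 10, the mode is (α−1)/8.
Set (α−1)/8 = 0.37 → α = 1 + 0.37·8 = 3.96.
β = 10 − α = 6.04.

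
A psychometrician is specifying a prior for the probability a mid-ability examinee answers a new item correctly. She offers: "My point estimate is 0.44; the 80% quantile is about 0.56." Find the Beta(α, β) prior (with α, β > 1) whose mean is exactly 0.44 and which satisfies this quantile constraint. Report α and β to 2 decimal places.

With mean 0.44 fixed, write α = 0.44s, β = 0.56s where s = α+β.
Need P(θ < 0.56) = 0.8 under Beta(0.44s, 0.56s). Normal approximation: (q−m)/√(m(1−m)/s) ≈ z_{0.8} = 0.842, so s ≈ 0.44·0.56·(0.842)²/(0.56−0.44)² = 12.1.
At s = 12.1: P(θ<0.56) ≈ 0.801. Adjusting to match 0.8 gives s ≈ 12.06.
So α = 0.44·12.06 ≈ 5.31, β = 0.56·12.06 ≈ 6.75.

α ≈ 5.31, β ≈ 6.75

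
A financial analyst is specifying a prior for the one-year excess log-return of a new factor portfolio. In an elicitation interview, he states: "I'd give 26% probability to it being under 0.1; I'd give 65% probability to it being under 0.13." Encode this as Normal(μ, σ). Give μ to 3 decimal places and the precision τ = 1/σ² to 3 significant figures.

For Normal(μ,σ), the p-quantile is μ + z_p·σ. Here z_{0.26} = -0.6433, z_{0.65} = 0.3853.
So 0.1 = μ − 0.6433σ and 0.13 = μ + 0.3853σ.
Subtracting: σ = (0.13 − 0.1)/(0.3853 − (-0.6433)) = 0.029.
Then μ = 0.1 − (-0.6433)·0.029 = 0.119.
Precision τ = 1/σ² = 1/0.02916² = 1180.

μ = 0.119, τ = 1180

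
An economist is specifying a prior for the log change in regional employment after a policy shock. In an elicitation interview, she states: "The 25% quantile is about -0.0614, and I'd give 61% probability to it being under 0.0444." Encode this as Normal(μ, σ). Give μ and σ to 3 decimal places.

μ = 0.013, σ = 0.111

For Normal(μ,σ), the p-quantile is μ + z_p·σ. Here z_{0.25} = -0.6745, z_{0.61} = 0.2793.
So -0.0614 = μ − 0.6745σ and 0.0444 = μ + 0.2793σ.
Subtracting: σ = (0.0444 − -0.0614)/(0.2793 − (-0.6745)) = 0.111.
Then μ = -0.0614 − (-0.6745)·0.111 = 0.013.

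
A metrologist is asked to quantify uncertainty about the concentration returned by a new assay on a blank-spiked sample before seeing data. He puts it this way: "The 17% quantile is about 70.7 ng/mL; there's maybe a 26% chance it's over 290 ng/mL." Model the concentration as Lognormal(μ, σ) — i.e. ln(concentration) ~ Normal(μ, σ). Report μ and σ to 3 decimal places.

μ ≈ 5.101, σ ≈ 0.884

If T ~ Lognormal(μ,σ) then ln T ~ Normal(μ,σ), so the p-quantile of ln T is μ + z_p·σ.
ln(70.7) = 4.258 and ln(290) = 5.67; z_{0.17} = -0.9542, z_{0.74} = 0.6433.
σ = (5.67 − 4.258)/(0.6433 − (-0.9542)) = 0.884.
μ = 4.258 − (-0.9542)·0.884 = 5.101.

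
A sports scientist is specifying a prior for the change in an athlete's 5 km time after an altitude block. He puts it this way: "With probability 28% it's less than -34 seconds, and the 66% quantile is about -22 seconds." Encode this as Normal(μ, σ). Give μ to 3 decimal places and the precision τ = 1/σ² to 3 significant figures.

The p-quantile of Normal(μ,σ) is μ + z_p·σ, with z_{0.28} = -0.5828 and z_{0.66} = 0.4125.
Eliminate σ: μ = (z₂·x₁ − z₁·x₂)/(z₂ − z₁) = (0.4125·-34 − (-0.5828)·-22)/0.9953 = -26.973.
Then σ = (x₂ − x₁)/(z₂ − z₁) = (-22 − -34)/0.9953 = 12.057.
Precision τ = 1/σ² = 1/12.06² = 0.00688.

μ = -26.973, τ = 0.00688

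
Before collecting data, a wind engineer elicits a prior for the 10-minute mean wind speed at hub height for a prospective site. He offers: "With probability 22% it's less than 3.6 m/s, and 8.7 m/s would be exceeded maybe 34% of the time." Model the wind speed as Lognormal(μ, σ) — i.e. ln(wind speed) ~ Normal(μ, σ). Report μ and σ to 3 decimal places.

If T ~ Lognormal(μ,σ) then ln T ~ Normal(μ,σ), so the p-quantile of ln T is μ + z_p·σ.
ln(3.6) = 1.281 and ln(8.7) = 2.163; z_{0.22} = -0.7722, z_{0.66} = 0.4125.
σ = (2.163 − 1.281)/(0.4125 − (-0.7722)) = 0.745.
μ = 1.281 − (-0.7722)·0.745 = 1.856.

μ ≈ 1.856, σ ≈ 0.745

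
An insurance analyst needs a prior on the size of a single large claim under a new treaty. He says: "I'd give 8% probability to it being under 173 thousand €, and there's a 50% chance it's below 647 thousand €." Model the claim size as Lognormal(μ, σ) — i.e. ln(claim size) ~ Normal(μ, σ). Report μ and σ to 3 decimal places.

μ ≈ 6.472, σ ≈ 0.939

If T ~ Lognormal(μ,σ) then ln T ~ Normal(μ,σ), so the p-quantile of ln T is μ + z_p·σ.
ln(173) = 5.153 and ln(647) = 6.472; z_{0.08} = -1.405, z_{0.5} = 0.
σ = (6.472 − 5.153)/(0 − (-1.405)) = 0.939.
μ = 5.153 − (-1.405)·0.939 = 6.472.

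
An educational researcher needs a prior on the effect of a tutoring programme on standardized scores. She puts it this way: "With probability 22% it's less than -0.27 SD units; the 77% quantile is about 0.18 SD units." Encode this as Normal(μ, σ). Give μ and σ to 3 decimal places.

The p-quantile of Normal(μ,σ) is μ + z_p·σ, with z_{0.22} = -0.7722 and z_{0.77} = 0.7388.
Eliminate σ: μ = (z₂·x₁ − z₁·x₂)/(z₂ − z₁) = (0.7388·-0.27 − (-0.7722)·0.18)/1.511 = -0.040.
Then σ = (x₂ − x₁)/(z₂ − z₁) = (0.18 − -0.27)/1.511 = 0.298.

μ = -0.040, σ = 0.298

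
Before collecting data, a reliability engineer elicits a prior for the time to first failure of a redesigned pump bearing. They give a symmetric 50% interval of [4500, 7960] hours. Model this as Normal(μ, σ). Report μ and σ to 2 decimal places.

μ = 6230.00, σ = 2564.90

A symmetric 50% interval runs μ ± z·σ with z = 0.6745.
Half-width = 1730, so σ = 1730/0.6745 = 2564.90.
μ is the interval midpoint, 6230.00.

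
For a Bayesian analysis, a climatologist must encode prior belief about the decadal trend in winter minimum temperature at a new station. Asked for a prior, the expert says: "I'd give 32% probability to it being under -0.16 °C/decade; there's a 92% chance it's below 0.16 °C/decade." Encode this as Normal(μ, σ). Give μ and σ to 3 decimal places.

For Normal(μ,σ), the p-quantile is μ + z_p·σ. Here z_{0.32} = -0.4677, z_{0.92} = 1.405.
So -0.16 = μ − 0.4677σ and 0.16 = μ + 1.405σ.
Subtracting: σ = (0.16 − -0.16)/(1.405 − (-0.4677)) = 0.171.
Then μ = -0.16 − (-0.4677)·0.171 = -0.080.

μ = -0.080, σ = 0.171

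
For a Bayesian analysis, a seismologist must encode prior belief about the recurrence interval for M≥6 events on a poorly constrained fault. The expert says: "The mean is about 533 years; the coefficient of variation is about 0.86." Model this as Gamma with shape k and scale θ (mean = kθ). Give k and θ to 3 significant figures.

k ≈ 1.35, θ ≈ 394

For Gamma(k, scale θ): mean = kθ, variance = kθ², so CV = 1/√k.
CV = 0.86, hence k = 1/CV² = 1.35.
Then θ = mean/k = 533/1.35 = 394.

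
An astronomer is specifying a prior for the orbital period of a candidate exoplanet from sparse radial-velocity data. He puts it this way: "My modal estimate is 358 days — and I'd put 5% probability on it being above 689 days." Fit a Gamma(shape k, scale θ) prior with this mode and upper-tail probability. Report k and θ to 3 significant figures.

k ≈ 7.48, θ ≈ 55.2

Gamma(k,θ) with k>1 has mode (k−1)θ, so θ = 358/(k−1).
Need P(X < 689) = 0.95 with θ tied to k this way. Start at k = 2, θ = 358: P(X<689) ≈ 0.573.
Too low — raise k to concentrate. Iterating converges to k ≈ 7.48.
Then θ = 358/(7.48−1) ≈ 55.2.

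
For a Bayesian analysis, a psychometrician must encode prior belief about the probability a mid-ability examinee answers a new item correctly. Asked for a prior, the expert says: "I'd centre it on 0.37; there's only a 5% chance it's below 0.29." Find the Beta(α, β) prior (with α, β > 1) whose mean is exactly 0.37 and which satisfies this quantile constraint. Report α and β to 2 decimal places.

With mean 0.37 fixed, write α = 0.37s, β = 0.63s where s = α+β.
Need P(θ < 0.29) = 0.05 under Beta(0.37s, 0.63s). Normal approximation: (q−m)/√(m(1−m)/s) ≈ z_{0.05} = -1.64, so s ≈ 0.37·0.63·(-1.64)²/(0.29−0.37)² = 98.5.
At s = 98.5: P(θ<0.29) ≈ 0.046. Adjusting to match 0.05 gives s ≈ 93.82.
So α = 0.37·93.82 ≈ 34.71, β = 0.63·93.82 ≈ 59.11.

α ≈ 34.71, β ≈ 59.11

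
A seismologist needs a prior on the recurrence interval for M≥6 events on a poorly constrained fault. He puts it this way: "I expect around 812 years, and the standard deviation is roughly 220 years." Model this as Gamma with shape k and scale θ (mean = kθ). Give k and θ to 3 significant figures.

k ≈ 13.6, θ ≈ 59.6

For Gamma(k, scale θ): mean = kθ, variance = kθ², so CV = 1/√k.
CV = SD/mean = 220/812 = 0.2709, hence k = 1/CV² = 13.6.
Then θ = mean/k = 812/13.6 = 59.6.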